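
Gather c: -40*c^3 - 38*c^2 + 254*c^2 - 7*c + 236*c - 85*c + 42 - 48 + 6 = -40*c^3 + 216*c^2 + 144*c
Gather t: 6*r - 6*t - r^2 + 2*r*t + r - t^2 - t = -r^2 + 7*r - t^2 + t*(2*r - 7)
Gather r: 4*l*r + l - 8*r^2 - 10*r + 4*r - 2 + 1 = l - 8*r^2 + r*(4*l - 6) - 1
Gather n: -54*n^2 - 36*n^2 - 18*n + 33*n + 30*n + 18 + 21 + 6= -90*n^2 + 45*n + 45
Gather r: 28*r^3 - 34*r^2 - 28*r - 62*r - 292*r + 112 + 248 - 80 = 28*r^3 - 34*r^2 - 382*r + 280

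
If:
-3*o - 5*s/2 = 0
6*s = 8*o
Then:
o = 0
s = 0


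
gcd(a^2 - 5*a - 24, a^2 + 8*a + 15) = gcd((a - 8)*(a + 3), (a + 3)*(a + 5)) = a + 3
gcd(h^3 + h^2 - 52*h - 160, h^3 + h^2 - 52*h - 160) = h^3 + h^2 - 52*h - 160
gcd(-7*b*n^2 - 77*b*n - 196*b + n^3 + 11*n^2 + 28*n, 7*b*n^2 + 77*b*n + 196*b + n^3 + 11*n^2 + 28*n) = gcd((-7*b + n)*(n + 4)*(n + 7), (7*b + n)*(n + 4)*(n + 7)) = n^2 + 11*n + 28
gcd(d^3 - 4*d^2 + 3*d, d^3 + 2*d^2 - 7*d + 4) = d - 1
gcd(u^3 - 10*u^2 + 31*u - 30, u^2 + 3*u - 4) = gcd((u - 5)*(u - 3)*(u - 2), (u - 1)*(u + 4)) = 1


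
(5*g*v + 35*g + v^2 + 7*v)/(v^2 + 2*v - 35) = (5*g + v)/(v - 5)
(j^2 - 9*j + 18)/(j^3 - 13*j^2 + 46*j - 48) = (j - 6)/(j^2 - 10*j + 16)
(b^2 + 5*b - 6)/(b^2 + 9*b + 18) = (b - 1)/(b + 3)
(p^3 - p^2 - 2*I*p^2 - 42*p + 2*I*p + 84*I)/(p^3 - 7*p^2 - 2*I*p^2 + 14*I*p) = (p + 6)/p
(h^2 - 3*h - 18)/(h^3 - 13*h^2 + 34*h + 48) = (h + 3)/(h^2 - 7*h - 8)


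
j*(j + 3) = j^2 + 3*j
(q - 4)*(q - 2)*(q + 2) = q^3 - 4*q^2 - 4*q + 16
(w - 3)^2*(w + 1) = w^3 - 5*w^2 + 3*w + 9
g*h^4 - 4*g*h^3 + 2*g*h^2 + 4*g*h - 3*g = (h - 3)*(h - 1)^2*(g*h + g)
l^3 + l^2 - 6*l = l*(l - 2)*(l + 3)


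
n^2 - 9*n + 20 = (n - 5)*(n - 4)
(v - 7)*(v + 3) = v^2 - 4*v - 21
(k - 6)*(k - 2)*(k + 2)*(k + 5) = k^4 - k^3 - 34*k^2 + 4*k + 120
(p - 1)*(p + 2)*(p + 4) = p^3 + 5*p^2 + 2*p - 8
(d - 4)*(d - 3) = d^2 - 7*d + 12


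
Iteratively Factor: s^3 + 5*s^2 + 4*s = (s)*(s^2 + 5*s + 4) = s*(s + 1)*(s + 4)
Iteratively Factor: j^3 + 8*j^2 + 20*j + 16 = (j + 4)*(j^2 + 4*j + 4) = (j + 2)*(j + 4)*(j + 2)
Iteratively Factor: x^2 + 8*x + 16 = (x + 4)*(x + 4)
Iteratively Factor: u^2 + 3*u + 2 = (u + 2)*(u + 1)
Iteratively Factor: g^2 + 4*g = (g + 4)*(g)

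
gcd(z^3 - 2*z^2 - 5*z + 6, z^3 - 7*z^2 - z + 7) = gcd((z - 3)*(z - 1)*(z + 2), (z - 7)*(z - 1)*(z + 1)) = z - 1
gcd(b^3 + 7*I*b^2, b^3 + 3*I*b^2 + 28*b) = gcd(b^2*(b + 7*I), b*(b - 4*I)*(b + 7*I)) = b^2 + 7*I*b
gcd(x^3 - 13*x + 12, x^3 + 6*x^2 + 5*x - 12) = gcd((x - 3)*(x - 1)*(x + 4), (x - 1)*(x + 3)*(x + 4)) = x^2 + 3*x - 4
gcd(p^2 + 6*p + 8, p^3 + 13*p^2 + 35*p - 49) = 1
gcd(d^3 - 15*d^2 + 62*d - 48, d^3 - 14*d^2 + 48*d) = d^2 - 14*d + 48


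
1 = 1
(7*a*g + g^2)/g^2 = (7*a + g)/g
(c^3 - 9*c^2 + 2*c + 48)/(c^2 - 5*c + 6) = (c^2 - 6*c - 16)/(c - 2)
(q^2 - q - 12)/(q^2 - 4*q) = (q + 3)/q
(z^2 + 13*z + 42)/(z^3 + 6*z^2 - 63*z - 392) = (z + 6)/(z^2 - z - 56)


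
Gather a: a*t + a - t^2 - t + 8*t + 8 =a*(t + 1) - t^2 + 7*t + 8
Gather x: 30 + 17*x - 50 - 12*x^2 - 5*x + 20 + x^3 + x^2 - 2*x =x^3 - 11*x^2 + 10*x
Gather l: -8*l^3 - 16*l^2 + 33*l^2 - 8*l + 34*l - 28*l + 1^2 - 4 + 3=-8*l^3 + 17*l^2 - 2*l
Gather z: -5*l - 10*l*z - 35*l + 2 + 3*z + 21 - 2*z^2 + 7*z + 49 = -40*l - 2*z^2 + z*(10 - 10*l) + 72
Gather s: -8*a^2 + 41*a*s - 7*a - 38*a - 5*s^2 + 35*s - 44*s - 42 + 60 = -8*a^2 - 45*a - 5*s^2 + s*(41*a - 9) + 18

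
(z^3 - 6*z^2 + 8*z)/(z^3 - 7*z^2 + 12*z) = (z - 2)/(z - 3)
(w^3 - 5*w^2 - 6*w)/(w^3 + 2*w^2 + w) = (w - 6)/(w + 1)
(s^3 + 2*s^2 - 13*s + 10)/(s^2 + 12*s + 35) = (s^2 - 3*s + 2)/(s + 7)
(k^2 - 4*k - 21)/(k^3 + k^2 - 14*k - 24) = (k - 7)/(k^2 - 2*k - 8)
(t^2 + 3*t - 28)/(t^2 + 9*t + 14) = (t - 4)/(t + 2)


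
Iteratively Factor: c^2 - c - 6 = (c - 3)*(c + 2)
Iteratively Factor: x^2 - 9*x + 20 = (x - 4)*(x - 5)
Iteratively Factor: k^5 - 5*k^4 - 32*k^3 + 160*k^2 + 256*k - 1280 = (k + 4)*(k^4 - 9*k^3 + 4*k^2 + 144*k - 320) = (k - 4)*(k + 4)*(k^3 - 5*k^2 - 16*k + 80) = (k - 4)*(k + 4)^2*(k^2 - 9*k + 20) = (k - 5)*(k - 4)*(k + 4)^2*(k - 4)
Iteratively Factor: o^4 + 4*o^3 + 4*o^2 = (o)*(o^3 + 4*o^2 + 4*o) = o^2*(o^2 + 4*o + 4) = o^2*(o + 2)*(o + 2)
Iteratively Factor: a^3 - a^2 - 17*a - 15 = (a - 5)*(a^2 + 4*a + 3) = (a - 5)*(a + 1)*(a + 3)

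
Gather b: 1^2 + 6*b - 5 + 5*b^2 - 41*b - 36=5*b^2 - 35*b - 40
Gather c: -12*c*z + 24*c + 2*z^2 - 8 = c*(24 - 12*z) + 2*z^2 - 8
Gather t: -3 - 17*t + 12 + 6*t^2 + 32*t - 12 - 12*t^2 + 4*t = -6*t^2 + 19*t - 3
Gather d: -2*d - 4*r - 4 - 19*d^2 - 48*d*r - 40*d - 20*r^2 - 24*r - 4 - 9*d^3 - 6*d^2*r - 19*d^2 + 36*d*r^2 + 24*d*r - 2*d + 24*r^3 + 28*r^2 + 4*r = -9*d^3 + d^2*(-6*r - 38) + d*(36*r^2 - 24*r - 44) + 24*r^3 + 8*r^2 - 24*r - 8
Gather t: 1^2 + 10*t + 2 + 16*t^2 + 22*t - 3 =16*t^2 + 32*t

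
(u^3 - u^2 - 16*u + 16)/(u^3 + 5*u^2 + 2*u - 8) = (u - 4)/(u + 2)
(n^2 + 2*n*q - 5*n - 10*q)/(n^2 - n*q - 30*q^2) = (-n^2 - 2*n*q + 5*n + 10*q)/(-n^2 + n*q + 30*q^2)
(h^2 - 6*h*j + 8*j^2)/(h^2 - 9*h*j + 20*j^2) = (h - 2*j)/(h - 5*j)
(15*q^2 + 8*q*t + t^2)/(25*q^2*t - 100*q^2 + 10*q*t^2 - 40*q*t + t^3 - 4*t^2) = (3*q + t)/(5*q*t - 20*q + t^2 - 4*t)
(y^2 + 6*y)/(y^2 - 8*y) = (y + 6)/(y - 8)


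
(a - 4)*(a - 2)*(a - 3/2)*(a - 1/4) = a^4 - 31*a^3/4 + 151*a^2/8 - 65*a/4 + 3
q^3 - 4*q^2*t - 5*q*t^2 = q*(q - 5*t)*(q + t)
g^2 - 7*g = g*(g - 7)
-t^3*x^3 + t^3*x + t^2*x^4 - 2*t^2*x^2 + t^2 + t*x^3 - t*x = (-t + x)*(x - 1)*(t*x + 1)*(t*x + t)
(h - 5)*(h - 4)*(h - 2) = h^3 - 11*h^2 + 38*h - 40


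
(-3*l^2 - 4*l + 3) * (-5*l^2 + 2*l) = 15*l^4 + 14*l^3 - 23*l^2 + 6*l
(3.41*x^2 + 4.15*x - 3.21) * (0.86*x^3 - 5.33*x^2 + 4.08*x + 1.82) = 2.9326*x^5 - 14.6063*x^4 - 10.9673*x^3 + 40.2475*x^2 - 5.5438*x - 5.8422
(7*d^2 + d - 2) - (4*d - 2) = 7*d^2 - 3*d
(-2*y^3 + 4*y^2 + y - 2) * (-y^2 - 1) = 2*y^5 - 4*y^4 + y^3 - 2*y^2 - y + 2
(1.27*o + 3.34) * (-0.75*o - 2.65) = -0.9525*o^2 - 5.8705*o - 8.851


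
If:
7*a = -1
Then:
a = -1/7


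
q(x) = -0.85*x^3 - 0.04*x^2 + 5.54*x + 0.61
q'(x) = -2.55*x^2 - 0.08*x + 5.54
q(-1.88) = -4.30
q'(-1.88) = -3.32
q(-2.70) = 2.09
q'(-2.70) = -12.83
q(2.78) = -2.56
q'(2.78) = -14.39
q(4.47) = -51.34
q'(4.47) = -45.77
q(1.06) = 5.43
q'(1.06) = 2.59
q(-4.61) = 57.50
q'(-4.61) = -48.28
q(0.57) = 3.60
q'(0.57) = 4.67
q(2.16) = 3.82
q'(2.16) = -6.53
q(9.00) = -572.42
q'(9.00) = -201.73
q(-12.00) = 1397.17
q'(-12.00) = -360.70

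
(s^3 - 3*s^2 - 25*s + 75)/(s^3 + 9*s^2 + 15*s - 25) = (s^2 - 8*s + 15)/(s^2 + 4*s - 5)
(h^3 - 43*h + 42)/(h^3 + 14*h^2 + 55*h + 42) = (h^2 - 7*h + 6)/(h^2 + 7*h + 6)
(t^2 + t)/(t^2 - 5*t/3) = 3*(t + 1)/(3*t - 5)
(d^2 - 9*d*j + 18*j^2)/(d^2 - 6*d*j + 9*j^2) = (d - 6*j)/(d - 3*j)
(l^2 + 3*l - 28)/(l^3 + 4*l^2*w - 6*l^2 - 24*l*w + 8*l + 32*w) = (l + 7)/(l^2 + 4*l*w - 2*l - 8*w)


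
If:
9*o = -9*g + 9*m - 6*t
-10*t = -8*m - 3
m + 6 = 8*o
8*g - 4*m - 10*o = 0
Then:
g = -3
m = -6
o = 0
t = -9/2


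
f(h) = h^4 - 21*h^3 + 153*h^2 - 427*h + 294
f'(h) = 4*h^3 - 63*h^2 + 306*h - 427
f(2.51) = -106.24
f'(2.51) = 7.41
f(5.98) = -0.10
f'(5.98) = 5.36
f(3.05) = -94.36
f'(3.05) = 33.73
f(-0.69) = 668.60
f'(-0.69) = -669.45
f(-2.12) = 2107.17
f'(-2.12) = -1396.98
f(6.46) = 0.73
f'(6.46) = -0.99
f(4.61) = -28.66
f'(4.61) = 36.67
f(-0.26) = 415.74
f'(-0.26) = -510.89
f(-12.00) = 84474.00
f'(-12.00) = -20083.00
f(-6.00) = 14196.00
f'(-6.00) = -5395.00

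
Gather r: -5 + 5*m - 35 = 5*m - 40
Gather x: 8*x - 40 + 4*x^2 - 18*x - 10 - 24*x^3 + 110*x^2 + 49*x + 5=-24*x^3 + 114*x^2 + 39*x - 45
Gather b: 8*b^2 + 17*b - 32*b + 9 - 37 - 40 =8*b^2 - 15*b - 68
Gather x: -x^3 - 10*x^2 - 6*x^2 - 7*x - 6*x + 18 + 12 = -x^3 - 16*x^2 - 13*x + 30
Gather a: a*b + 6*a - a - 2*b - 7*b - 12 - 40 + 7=a*(b + 5) - 9*b - 45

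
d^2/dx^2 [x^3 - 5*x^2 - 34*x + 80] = 6*x - 10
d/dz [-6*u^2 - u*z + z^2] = -u + 2*z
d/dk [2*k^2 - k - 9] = 4*k - 1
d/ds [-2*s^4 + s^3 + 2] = s^2*(3 - 8*s)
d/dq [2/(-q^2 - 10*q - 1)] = 4*(q + 5)/(q^2 + 10*q + 1)^2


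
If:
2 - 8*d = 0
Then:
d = 1/4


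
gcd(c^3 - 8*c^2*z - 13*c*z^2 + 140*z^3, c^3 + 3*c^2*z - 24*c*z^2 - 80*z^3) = -c^2 + c*z + 20*z^2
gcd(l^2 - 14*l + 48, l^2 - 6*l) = l - 6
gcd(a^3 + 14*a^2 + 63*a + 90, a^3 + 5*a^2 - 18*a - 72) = a^2 + 9*a + 18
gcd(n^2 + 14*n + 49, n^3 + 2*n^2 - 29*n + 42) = n + 7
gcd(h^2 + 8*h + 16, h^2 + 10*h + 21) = 1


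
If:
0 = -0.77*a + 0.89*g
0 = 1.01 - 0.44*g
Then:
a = 2.65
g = 2.30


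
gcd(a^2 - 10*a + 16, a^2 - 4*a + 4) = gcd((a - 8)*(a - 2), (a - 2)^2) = a - 2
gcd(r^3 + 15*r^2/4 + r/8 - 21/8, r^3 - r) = r + 1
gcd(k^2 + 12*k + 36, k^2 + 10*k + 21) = 1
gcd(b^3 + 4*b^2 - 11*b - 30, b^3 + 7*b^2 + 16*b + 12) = b + 2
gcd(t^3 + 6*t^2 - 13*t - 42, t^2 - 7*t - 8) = 1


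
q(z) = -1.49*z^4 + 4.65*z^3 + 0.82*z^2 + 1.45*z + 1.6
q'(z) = -5.96*z^3 + 13.95*z^2 + 1.64*z + 1.45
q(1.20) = 9.47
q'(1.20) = 13.21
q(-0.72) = -1.15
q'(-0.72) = 9.73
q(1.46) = 13.17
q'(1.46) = 15.03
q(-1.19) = -9.79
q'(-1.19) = 29.30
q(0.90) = 5.98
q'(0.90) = 9.88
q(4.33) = -123.01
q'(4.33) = -213.75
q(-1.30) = -13.37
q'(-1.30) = 35.99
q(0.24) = 2.05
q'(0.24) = 2.56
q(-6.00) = -2913.02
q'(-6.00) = 1781.17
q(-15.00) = -90960.65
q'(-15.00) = 23230.60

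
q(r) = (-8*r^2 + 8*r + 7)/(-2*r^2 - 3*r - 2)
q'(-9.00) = 0.14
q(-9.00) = 5.20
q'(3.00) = 0.65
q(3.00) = 1.41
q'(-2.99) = 1.54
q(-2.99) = 8.11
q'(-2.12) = 2.69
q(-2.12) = 9.92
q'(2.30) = 0.93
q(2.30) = 0.87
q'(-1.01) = -14.50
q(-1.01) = 9.15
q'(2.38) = 0.89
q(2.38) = 0.94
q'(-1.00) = -15.00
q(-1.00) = 9.00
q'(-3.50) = 1.11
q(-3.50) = 7.44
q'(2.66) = 0.77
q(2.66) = 1.17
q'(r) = (8 - 16*r)/(-2*r^2 - 3*r - 2) + (4*r + 3)*(-8*r^2 + 8*r + 7)/(-2*r^2 - 3*r - 2)^2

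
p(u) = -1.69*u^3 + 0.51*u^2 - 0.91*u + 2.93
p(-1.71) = 14.43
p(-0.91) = 5.45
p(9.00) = -1195.96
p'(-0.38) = -2.03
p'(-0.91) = -6.04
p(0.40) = 2.54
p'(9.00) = -402.40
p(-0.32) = 3.33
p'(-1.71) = -17.48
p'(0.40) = -1.31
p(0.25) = 2.71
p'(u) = -5.07*u^2 + 1.02*u - 0.91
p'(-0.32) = -1.76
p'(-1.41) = -12.43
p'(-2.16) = -26.77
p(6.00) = -349.21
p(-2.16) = 24.31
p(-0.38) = 3.44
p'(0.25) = -0.97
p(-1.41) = 9.96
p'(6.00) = -177.31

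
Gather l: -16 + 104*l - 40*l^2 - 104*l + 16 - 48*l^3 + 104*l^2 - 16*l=-48*l^3 + 64*l^2 - 16*l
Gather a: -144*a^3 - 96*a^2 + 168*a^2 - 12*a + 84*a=-144*a^3 + 72*a^2 + 72*a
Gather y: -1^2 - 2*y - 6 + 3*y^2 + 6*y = 3*y^2 + 4*y - 7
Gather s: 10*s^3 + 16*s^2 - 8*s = 10*s^3 + 16*s^2 - 8*s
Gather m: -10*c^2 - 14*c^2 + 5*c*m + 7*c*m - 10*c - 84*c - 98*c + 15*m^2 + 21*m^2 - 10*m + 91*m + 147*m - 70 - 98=-24*c^2 - 192*c + 36*m^2 + m*(12*c + 228) - 168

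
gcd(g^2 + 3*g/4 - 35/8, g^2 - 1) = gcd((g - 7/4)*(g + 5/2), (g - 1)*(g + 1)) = 1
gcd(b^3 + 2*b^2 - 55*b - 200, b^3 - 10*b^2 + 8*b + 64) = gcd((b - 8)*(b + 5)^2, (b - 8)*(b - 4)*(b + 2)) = b - 8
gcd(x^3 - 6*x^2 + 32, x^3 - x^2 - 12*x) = x - 4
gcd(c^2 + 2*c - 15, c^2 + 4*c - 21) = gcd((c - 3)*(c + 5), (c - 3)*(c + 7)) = c - 3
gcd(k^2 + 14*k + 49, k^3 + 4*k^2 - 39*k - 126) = k + 7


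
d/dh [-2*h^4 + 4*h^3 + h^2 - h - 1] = -8*h^3 + 12*h^2 + 2*h - 1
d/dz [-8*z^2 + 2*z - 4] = 2 - 16*z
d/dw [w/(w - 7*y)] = -7*y/(w - 7*y)^2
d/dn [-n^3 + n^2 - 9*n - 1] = -3*n^2 + 2*n - 9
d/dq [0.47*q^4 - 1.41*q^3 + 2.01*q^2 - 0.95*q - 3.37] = 1.88*q^3 - 4.23*q^2 + 4.02*q - 0.95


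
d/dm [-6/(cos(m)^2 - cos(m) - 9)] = 6*(1 - 2*cos(m))*sin(m)/(sin(m)^2 + cos(m) + 8)^2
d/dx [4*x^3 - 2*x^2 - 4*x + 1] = 12*x^2 - 4*x - 4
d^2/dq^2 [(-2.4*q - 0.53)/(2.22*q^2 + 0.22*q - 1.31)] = (-(2.4*q + 0.53)*(4.44*q + 0.22)*(8.88*q + 0.44) + (31.968*q + 3.4092)*(2.22*q^2 + 0.22*q - 1.31))/(2.22*q^2 + 0.22*q - 1.31)^3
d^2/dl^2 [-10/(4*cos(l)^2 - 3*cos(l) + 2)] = 10*(-64*sin(l)^4 + 9*sin(l)^2 - 51*cos(l) + 9*cos(3*l) + 57)/(4*sin(l)^2 + 3*cos(l) - 6)^3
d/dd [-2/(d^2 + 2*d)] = 4*(d + 1)/(d^2*(d + 2)^2)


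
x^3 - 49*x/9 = x*(x - 7/3)*(x + 7/3)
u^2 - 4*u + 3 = (u - 3)*(u - 1)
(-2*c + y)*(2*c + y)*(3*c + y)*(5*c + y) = -60*c^4 - 32*c^3*y + 11*c^2*y^2 + 8*c*y^3 + y^4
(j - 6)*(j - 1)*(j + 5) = j^3 - 2*j^2 - 29*j + 30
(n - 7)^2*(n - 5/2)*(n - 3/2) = n^4 - 18*n^3 + 435*n^2/4 - 497*n/2 + 735/4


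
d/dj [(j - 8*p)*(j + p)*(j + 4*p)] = 3*j^2 - 6*j*p - 36*p^2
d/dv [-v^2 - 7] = -2*v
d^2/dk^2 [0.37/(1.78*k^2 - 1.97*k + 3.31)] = (-2.344616*k^2 + 2.594884*k + 0.37*(3.56*k - 1.97)*(7.12*k - 3.94) - 4.359932)/(1.78*k^2 - 1.97*k + 3.31)^3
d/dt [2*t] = 2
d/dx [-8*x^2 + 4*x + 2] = 4 - 16*x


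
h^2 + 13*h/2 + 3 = (h + 1/2)*(h + 6)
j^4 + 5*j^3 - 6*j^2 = j^2*(j - 1)*(j + 6)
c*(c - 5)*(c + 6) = c^3 + c^2 - 30*c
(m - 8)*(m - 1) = m^2 - 9*m + 8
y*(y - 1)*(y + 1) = y^3 - y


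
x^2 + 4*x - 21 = (x - 3)*(x + 7)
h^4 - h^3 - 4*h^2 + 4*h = h*(h - 2)*(h - 1)*(h + 2)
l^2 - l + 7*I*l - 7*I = (l - 1)*(l + 7*I)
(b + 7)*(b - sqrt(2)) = b^2 - sqrt(2)*b + 7*b - 7*sqrt(2)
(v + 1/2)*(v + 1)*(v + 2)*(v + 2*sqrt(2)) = v^4 + 2*sqrt(2)*v^3 + 7*v^3/2 + 7*v^2/2 + 7*sqrt(2)*v^2 + v + 7*sqrt(2)*v + 2*sqrt(2)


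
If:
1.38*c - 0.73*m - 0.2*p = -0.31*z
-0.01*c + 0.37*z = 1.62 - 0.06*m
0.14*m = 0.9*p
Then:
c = 16.3986995714497 - 3.99275897739028*z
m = 29.7331165952416 - 6.83212649623171*z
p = 4.62515147037092 - 1.06277523274716*z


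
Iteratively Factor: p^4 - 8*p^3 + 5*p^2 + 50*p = (p - 5)*(p^3 - 3*p^2 - 10*p) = (p - 5)*(p + 2)*(p^2 - 5*p) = p*(p - 5)*(p + 2)*(p - 5)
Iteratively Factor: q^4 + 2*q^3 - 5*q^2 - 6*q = (q + 3)*(q^3 - q^2 - 2*q) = (q + 1)*(q + 3)*(q^2 - 2*q) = (q - 2)*(q + 1)*(q + 3)*(q)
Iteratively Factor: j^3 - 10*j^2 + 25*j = (j - 5)*(j^2 - 5*j) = (j - 5)^2*(j)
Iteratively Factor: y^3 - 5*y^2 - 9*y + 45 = (y - 5)*(y^2 - 9) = (y - 5)*(y + 3)*(y - 3)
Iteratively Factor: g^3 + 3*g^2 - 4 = (g + 2)*(g^2 + g - 2) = (g + 2)^2*(g - 1)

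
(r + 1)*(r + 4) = r^2 + 5*r + 4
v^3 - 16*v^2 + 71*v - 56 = (v - 8)*(v - 7)*(v - 1)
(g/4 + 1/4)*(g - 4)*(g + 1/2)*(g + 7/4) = g^4/4 - 3*g^3/16 - 79*g^2/32 - 93*g/32 - 7/8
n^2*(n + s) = n^3 + n^2*s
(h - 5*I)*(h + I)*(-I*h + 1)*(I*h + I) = h^4 + h^3 - 3*I*h^3 + 9*h^2 - 3*I*h^2 + 9*h + 5*I*h + 5*I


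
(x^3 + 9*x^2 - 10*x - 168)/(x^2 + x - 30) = (x^2 + 3*x - 28)/(x - 5)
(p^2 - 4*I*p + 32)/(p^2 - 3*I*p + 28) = (p - 8*I)/(p - 7*I)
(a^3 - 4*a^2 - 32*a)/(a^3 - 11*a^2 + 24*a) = (a + 4)/(a - 3)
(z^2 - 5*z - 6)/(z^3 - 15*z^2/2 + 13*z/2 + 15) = 2/(2*z - 5)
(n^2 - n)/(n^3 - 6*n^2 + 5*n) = 1/(n - 5)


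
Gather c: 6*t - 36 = 6*t - 36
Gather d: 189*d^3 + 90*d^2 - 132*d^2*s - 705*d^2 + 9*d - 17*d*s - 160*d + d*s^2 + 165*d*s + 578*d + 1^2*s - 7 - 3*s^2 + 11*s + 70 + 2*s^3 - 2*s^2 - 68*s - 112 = 189*d^3 + d^2*(-132*s - 615) + d*(s^2 + 148*s + 427) + 2*s^3 - 5*s^2 - 56*s - 49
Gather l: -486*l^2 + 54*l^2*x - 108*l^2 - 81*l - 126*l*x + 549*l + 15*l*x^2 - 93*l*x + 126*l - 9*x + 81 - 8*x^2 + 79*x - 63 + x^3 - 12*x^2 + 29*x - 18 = l^2*(54*x - 594) + l*(15*x^2 - 219*x + 594) + x^3 - 20*x^2 + 99*x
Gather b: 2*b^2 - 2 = 2*b^2 - 2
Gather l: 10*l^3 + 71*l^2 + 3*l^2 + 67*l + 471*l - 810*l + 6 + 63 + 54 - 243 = 10*l^3 + 74*l^2 - 272*l - 120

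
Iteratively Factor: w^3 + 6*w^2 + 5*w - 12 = (w - 1)*(w^2 + 7*w + 12) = (w - 1)*(w + 4)*(w + 3)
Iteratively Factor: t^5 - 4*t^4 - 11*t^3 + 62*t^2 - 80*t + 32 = (t - 2)*(t^4 - 2*t^3 - 15*t^2 + 32*t - 16) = (t - 2)*(t - 1)*(t^3 - t^2 - 16*t + 16) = (t - 2)*(t - 1)*(t + 4)*(t^2 - 5*t + 4) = (t - 2)*(t - 1)^2*(t + 4)*(t - 4)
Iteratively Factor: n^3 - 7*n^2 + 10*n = (n - 5)*(n^2 - 2*n) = n*(n - 5)*(n - 2)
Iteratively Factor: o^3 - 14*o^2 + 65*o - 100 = (o - 5)*(o^2 - 9*o + 20) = (o - 5)^2*(o - 4)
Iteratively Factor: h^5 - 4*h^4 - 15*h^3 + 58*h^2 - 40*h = (h - 1)*(h^4 - 3*h^3 - 18*h^2 + 40*h) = (h - 5)*(h - 1)*(h^3 + 2*h^2 - 8*h) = (h - 5)*(h - 2)*(h - 1)*(h^2 + 4*h) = h*(h - 5)*(h - 2)*(h - 1)*(h + 4)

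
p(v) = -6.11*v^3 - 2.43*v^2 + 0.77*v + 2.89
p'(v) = -18.33*v^2 - 4.86*v + 0.77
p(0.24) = 2.85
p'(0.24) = -1.45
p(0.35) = 2.60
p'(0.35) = -3.18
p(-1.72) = 25.47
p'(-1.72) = -45.10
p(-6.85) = 1847.46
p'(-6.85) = -826.03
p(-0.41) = 2.59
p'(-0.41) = -0.32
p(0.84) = -1.80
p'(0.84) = -16.25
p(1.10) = -7.34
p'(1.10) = -26.76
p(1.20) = -10.24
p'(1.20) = -31.46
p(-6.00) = 1230.55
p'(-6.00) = -629.95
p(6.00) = -1399.73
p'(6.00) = -688.27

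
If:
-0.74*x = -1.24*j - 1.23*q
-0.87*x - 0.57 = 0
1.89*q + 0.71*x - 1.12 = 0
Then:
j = -1.22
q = 0.84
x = -0.66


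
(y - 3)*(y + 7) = y^2 + 4*y - 21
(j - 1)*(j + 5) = j^2 + 4*j - 5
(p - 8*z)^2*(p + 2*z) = p^3 - 14*p^2*z + 32*p*z^2 + 128*z^3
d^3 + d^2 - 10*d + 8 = (d - 2)*(d - 1)*(d + 4)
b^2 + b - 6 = (b - 2)*(b + 3)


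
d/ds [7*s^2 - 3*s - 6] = 14*s - 3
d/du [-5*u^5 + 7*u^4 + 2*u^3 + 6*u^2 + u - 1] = -25*u^4 + 28*u^3 + 6*u^2 + 12*u + 1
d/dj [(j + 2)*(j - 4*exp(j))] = j - (j + 2)*(4*exp(j) - 1) - 4*exp(j)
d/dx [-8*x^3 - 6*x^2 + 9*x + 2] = -24*x^2 - 12*x + 9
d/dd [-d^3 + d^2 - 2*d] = -3*d^2 + 2*d - 2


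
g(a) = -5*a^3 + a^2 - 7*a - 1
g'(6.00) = -535.00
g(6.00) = -1087.00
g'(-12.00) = -2191.00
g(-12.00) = 8867.00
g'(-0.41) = -10.34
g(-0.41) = 2.38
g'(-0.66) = -14.85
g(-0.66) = 5.49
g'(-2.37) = -95.99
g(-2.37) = 87.77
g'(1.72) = -47.94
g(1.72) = -35.52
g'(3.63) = -197.39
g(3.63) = -252.39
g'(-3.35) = -182.04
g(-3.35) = 221.65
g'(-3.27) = -173.93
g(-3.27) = 207.41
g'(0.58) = -10.89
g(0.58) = -5.70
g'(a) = -15*a^2 + 2*a - 7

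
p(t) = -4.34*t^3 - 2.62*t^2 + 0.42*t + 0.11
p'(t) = -13.02*t^2 - 5.24*t + 0.42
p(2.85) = -120.44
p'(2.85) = -120.27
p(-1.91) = 19.99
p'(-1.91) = -37.07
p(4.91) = -574.72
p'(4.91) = -339.20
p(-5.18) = 530.86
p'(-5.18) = -321.79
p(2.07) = -48.74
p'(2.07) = -66.22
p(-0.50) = -0.21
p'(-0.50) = -0.22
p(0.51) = -0.93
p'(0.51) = -5.64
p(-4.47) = 333.51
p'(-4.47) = -236.31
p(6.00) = -1029.13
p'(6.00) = -499.74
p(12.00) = -7871.65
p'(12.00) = -1937.34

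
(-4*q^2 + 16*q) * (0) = 0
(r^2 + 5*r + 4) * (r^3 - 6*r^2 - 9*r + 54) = r^5 - r^4 - 35*r^3 - 15*r^2 + 234*r + 216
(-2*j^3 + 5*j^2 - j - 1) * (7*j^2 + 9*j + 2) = -14*j^5 + 17*j^4 + 34*j^3 - 6*j^2 - 11*j - 2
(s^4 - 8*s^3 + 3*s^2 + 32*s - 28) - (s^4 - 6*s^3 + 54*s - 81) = -2*s^3 + 3*s^2 - 22*s + 53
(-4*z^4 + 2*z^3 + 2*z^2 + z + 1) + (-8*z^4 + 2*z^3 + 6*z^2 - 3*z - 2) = -12*z^4 + 4*z^3 + 8*z^2 - 2*z - 1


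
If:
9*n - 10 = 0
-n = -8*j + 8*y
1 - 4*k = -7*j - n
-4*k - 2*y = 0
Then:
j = -11/54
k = 37/216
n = 10/9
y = -37/108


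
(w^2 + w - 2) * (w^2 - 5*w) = w^4 - 4*w^3 - 7*w^2 + 10*w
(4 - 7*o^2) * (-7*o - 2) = 49*o^3 + 14*o^2 - 28*o - 8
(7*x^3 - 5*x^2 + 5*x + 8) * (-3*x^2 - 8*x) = -21*x^5 - 41*x^4 + 25*x^3 - 64*x^2 - 64*x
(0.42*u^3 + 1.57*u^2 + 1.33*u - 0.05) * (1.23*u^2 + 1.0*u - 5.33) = 0.5166*u^5 + 2.3511*u^4 + 0.9673*u^3 - 7.0996*u^2 - 7.1389*u + 0.2665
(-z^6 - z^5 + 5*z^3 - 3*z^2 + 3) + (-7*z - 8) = -z^6 - z^5 + 5*z^3 - 3*z^2 - 7*z - 5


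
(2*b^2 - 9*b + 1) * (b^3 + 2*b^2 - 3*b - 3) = 2*b^5 - 5*b^4 - 23*b^3 + 23*b^2 + 24*b - 3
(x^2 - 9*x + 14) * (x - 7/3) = x^3 - 34*x^2/3 + 35*x - 98/3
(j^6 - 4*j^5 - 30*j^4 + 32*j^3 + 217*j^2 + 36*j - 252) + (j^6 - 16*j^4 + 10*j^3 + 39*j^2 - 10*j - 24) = 2*j^6 - 4*j^5 - 46*j^4 + 42*j^3 + 256*j^2 + 26*j - 276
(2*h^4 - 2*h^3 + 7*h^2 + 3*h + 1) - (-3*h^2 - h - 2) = 2*h^4 - 2*h^3 + 10*h^2 + 4*h + 3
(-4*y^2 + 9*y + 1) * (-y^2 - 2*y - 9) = 4*y^4 - y^3 + 17*y^2 - 83*y - 9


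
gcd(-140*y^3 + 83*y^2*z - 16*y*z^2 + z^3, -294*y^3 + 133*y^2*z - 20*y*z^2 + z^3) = 7*y - z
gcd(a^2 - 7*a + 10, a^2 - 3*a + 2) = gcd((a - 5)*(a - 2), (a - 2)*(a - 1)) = a - 2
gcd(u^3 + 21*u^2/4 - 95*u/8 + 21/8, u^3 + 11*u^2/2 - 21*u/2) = u^2 + 11*u/2 - 21/2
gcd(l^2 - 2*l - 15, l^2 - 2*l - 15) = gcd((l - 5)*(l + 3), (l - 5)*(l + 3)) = l^2 - 2*l - 15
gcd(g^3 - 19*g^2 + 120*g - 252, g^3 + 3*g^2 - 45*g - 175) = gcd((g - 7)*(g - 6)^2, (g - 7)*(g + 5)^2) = g - 7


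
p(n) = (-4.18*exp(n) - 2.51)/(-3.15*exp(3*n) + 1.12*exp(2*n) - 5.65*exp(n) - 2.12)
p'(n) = (-4.18*exp(n) - 2.51)*(9.45*exp(3*n) - 2.24*exp(2*n) + 5.65*exp(n))/(-3.15*exp(3*n) + 1.12*exp(2*n) - 5.65*exp(n) - 2.12)^2 - 4.18*exp(n)/(-3.15*exp(3*n) + 1.12*exp(2*n) - 5.65*exp(n) - 2.12) = (-26.334*exp(3*n) - 19.0379*exp(2*n) + 5.6224*exp(n) - 5.3199)*exp(n)/(9.9225*exp(6*n) - 7.056*exp(5*n) + 36.8494*exp(4*n) + 0.699999999999998*exp(3*n) + 27.1737*exp(2*n) + 23.956*exp(n) + 4.4944)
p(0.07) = 0.65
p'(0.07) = -0.50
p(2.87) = 0.00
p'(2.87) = -0.01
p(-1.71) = 1.05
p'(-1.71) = -0.09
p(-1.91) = 1.06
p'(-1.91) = -0.09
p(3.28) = 0.00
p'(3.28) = -0.00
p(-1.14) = 0.98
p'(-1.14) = -0.13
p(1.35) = 0.10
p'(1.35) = -0.19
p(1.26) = 0.12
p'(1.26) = -0.23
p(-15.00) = 1.18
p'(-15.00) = 0.00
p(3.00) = 0.00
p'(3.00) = -0.00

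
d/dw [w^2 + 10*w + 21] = 2*w + 10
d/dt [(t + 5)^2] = 2*t + 10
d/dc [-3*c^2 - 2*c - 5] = -6*c - 2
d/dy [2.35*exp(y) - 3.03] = 2.35*exp(y)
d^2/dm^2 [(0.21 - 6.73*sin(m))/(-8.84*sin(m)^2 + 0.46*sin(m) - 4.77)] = (-525.919888*sin(m)^5 + 38.275432*sin(m)^4 + 2751.973328*sin(m)^3 - 148.606098*sin(m)^2 - 1850.237955*sin(m) + 47.155116)/(690.807104*sin(m)^6 - 107.840928*sin(m)^5 + 1123.875168*sin(m)^4 - 116.477704*sin(m)^3 + 606.434904*sin(m)^2 - 31.399002*sin(m) + 108.531333)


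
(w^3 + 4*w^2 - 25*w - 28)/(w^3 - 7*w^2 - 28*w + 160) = (w^2 + 8*w + 7)/(w^2 - 3*w - 40)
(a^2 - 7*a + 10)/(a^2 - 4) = (a - 5)/(a + 2)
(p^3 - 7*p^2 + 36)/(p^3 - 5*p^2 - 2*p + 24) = (p - 6)/(p - 4)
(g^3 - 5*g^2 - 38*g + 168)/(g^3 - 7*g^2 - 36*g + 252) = (g - 4)/(g - 6)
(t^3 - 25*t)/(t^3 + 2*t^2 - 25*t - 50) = t/(t + 2)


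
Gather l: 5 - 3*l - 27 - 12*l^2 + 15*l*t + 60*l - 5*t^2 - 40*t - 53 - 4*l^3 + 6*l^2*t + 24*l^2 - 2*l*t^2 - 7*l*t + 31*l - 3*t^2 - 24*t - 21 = -4*l^3 + l^2*(6*t + 12) + l*(-2*t^2 + 8*t + 88) - 8*t^2 - 64*t - 96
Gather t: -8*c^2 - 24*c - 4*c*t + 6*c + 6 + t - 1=-8*c^2 - 18*c + t*(1 - 4*c) + 5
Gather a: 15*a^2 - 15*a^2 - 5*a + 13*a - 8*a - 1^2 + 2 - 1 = 0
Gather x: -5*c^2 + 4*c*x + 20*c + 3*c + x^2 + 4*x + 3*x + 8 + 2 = -5*c^2 + 23*c + x^2 + x*(4*c + 7) + 10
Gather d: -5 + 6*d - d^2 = -d^2 + 6*d - 5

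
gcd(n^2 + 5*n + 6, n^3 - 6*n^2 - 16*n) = n + 2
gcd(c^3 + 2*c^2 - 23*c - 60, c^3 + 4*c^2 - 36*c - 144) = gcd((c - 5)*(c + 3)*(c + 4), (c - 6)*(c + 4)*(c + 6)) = c + 4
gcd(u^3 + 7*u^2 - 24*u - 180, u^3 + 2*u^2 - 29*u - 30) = u^2 + u - 30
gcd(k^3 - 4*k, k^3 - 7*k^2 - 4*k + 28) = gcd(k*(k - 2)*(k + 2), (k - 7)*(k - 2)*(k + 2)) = k^2 - 4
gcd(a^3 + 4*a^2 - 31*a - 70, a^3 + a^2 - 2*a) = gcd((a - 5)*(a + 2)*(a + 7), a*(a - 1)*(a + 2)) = a + 2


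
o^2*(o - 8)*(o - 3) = o^4 - 11*o^3 + 24*o^2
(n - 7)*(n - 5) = n^2 - 12*n + 35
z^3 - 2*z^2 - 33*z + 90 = (z - 5)*(z - 3)*(z + 6)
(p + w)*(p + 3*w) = p^2 + 4*p*w + 3*w^2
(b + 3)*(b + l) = b^2 + b*l + 3*b + 3*l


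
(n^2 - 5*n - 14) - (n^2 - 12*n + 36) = 7*n - 50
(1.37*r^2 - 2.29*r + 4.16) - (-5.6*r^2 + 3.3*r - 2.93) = 6.97*r^2 - 5.59*r + 7.09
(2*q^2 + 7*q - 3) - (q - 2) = 2*q^2 + 6*q - 1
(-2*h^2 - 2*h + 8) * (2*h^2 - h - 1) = -4*h^4 - 2*h^3 + 20*h^2 - 6*h - 8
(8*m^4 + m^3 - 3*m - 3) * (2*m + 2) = 16*m^5 + 18*m^4 + 2*m^3 - 6*m^2 - 12*m - 6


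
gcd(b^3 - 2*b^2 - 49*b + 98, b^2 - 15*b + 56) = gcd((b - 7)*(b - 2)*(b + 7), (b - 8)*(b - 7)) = b - 7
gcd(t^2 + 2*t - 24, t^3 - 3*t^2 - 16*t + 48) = t - 4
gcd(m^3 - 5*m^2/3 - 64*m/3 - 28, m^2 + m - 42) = m - 6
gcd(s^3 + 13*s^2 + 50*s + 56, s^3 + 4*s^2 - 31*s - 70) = s^2 + 9*s + 14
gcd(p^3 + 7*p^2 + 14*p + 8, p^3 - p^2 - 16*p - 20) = p + 2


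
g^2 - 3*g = g*(g - 3)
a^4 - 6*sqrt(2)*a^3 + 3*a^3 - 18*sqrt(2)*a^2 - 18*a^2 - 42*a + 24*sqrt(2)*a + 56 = (a - 1)*(a + 4)*(a - 7*sqrt(2))*(a + sqrt(2))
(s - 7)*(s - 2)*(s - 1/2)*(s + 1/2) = s^4 - 9*s^3 + 55*s^2/4 + 9*s/4 - 7/2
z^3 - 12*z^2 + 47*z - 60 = (z - 5)*(z - 4)*(z - 3)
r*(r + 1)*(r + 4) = r^3 + 5*r^2 + 4*r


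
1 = 1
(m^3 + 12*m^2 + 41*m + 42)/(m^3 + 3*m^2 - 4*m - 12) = (m + 7)/(m - 2)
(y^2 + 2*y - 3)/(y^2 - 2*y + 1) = (y + 3)/(y - 1)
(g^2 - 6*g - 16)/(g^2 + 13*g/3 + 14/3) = 3*(g - 8)/(3*g + 7)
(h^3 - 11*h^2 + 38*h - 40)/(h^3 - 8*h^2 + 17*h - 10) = (h - 4)/(h - 1)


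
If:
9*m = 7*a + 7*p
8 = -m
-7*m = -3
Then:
No Solution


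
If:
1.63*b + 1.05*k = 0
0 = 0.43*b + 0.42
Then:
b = -0.98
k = 1.52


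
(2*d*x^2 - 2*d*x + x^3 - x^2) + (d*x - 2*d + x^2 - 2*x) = 2*d*x^2 - d*x - 2*d + x^3 - 2*x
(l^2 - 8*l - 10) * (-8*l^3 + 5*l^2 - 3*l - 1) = -8*l^5 + 69*l^4 + 37*l^3 - 27*l^2 + 38*l + 10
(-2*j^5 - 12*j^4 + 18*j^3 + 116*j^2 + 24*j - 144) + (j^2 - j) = -2*j^5 - 12*j^4 + 18*j^3 + 117*j^2 + 23*j - 144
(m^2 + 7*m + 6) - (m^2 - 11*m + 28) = 18*m - 22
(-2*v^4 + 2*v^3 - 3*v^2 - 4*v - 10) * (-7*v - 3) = 14*v^5 - 8*v^4 + 15*v^3 + 37*v^2 + 82*v + 30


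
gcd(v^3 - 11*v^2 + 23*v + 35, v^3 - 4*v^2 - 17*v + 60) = v - 5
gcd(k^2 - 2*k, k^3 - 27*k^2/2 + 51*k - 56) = k - 2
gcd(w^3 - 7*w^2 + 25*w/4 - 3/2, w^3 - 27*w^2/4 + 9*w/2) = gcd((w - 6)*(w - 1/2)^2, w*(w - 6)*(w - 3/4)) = w - 6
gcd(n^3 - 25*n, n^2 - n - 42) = 1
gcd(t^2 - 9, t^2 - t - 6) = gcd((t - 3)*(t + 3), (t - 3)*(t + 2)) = t - 3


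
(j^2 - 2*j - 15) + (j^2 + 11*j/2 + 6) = 2*j^2 + 7*j/2 - 9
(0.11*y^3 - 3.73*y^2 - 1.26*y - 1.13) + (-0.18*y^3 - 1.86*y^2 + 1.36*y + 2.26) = -0.07*y^3 - 5.59*y^2 + 0.1*y + 1.13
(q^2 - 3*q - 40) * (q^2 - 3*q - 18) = q^4 - 6*q^3 - 49*q^2 + 174*q + 720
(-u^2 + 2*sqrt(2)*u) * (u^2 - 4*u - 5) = -u^4 + 2*sqrt(2)*u^3 + 4*u^3 - 8*sqrt(2)*u^2 + 5*u^2 - 10*sqrt(2)*u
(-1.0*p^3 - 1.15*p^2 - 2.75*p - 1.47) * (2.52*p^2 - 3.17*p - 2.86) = -2.52*p^5 + 0.272*p^4 - 0.424500000000001*p^3 + 8.3021*p^2 + 12.5249*p + 4.2042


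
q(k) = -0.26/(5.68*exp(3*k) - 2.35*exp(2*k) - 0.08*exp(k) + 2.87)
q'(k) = -0.26*(-17.04*exp(3*k) + 4.7*exp(2*k) + 0.08*exp(k))/(5.68*exp(3*k) - 2.35*exp(2*k) - 0.08*exp(k) + 2.87)^2 = (4.4304*exp(2*k) - 1.222*exp(k) - 0.0208)*exp(k)/(5.68*exp(3*k) - 2.35*exp(2*k) - 0.08*exp(k) + 2.87)^2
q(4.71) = -0.00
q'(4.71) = 0.00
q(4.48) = -0.00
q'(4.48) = 0.00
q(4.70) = -0.00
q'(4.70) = 0.00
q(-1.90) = -0.09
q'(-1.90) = -0.00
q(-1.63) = -0.09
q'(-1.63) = -0.00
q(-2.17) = -0.09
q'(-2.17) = -0.00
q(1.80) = -0.00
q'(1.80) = 0.00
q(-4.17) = -0.09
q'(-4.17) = -0.00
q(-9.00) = -0.09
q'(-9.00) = 0.00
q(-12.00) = -0.09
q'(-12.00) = 0.00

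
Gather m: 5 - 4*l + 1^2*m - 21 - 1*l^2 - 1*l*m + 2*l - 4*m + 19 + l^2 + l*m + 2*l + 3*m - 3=0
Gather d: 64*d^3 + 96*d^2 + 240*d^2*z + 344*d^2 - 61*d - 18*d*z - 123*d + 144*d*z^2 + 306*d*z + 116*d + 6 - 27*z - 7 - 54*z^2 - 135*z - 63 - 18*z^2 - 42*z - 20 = 64*d^3 + d^2*(240*z + 440) + d*(144*z^2 + 288*z - 68) - 72*z^2 - 204*z - 84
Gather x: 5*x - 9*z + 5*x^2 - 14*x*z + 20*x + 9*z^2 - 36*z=5*x^2 + x*(25 - 14*z) + 9*z^2 - 45*z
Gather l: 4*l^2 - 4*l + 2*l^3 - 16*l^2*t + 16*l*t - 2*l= 2*l^3 + l^2*(4 - 16*t) + l*(16*t - 6)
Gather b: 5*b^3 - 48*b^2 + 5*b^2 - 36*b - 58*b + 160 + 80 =5*b^3 - 43*b^2 - 94*b + 240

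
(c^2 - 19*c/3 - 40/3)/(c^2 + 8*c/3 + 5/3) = (c - 8)/(c + 1)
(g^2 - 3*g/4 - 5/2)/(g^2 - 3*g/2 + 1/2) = (4*g^2 - 3*g - 10)/(2*(2*g^2 - 3*g + 1))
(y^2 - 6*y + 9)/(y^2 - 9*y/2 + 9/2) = 2*(y - 3)/(2*y - 3)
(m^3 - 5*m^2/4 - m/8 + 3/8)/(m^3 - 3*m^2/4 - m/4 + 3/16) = 2*(m - 1)/(2*m - 1)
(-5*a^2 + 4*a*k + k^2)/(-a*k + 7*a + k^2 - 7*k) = (5*a + k)/(k - 7)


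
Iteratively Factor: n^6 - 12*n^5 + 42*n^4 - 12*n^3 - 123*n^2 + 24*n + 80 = (n - 5)*(n^5 - 7*n^4 + 7*n^3 + 23*n^2 - 8*n - 16) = (n - 5)*(n + 1)*(n^4 - 8*n^3 + 15*n^2 + 8*n - 16) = (n - 5)*(n - 1)*(n + 1)*(n^3 - 7*n^2 + 8*n + 16) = (n - 5)*(n - 4)*(n - 1)*(n + 1)*(n^2 - 3*n - 4) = (n - 5)*(n - 4)*(n - 1)*(n + 1)^2*(n - 4)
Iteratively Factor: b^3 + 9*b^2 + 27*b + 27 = (b + 3)*(b^2 + 6*b + 9) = (b + 3)^2*(b + 3)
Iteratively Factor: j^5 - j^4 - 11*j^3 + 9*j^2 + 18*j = (j - 3)*(j^4 + 2*j^3 - 5*j^2 - 6*j) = (j - 3)*(j + 1)*(j^3 + j^2 - 6*j) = j*(j - 3)*(j + 1)*(j^2 + j - 6) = j*(j - 3)*(j + 1)*(j + 3)*(j - 2)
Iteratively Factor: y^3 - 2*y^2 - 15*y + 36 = (y - 3)*(y^2 + y - 12) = (y - 3)^2*(y + 4)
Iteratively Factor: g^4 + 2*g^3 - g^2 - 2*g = (g)*(g^3 + 2*g^2 - g - 2) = g*(g - 1)*(g^2 + 3*g + 2) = g*(g - 1)*(g + 2)*(g + 1)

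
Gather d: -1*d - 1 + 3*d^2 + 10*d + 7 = 3*d^2 + 9*d + 6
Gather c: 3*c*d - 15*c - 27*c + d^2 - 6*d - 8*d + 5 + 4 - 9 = c*(3*d - 42) + d^2 - 14*d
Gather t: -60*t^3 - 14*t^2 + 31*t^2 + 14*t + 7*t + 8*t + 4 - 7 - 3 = -60*t^3 + 17*t^2 + 29*t - 6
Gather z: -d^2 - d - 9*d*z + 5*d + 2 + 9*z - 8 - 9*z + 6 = -d^2 - 9*d*z + 4*d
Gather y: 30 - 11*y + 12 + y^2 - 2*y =y^2 - 13*y + 42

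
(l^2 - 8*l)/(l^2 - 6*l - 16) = l/(l + 2)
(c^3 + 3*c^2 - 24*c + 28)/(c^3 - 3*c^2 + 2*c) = (c^2 + 5*c - 14)/(c*(c - 1))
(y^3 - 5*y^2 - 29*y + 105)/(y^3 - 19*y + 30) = (y - 7)/(y - 2)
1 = 1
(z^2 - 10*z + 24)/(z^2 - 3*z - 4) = (z - 6)/(z + 1)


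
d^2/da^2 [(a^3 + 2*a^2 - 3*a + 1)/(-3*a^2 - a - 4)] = 22*(4*a^3 + 3*a^2 - 15*a - 3)/(27*a^6 + 27*a^5 + 117*a^4 + 73*a^3 + 156*a^2 + 48*a + 64)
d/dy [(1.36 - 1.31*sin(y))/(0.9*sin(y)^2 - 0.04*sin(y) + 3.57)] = (1.179*sin(y)^2 - 2.448*sin(y) - 4.6223)*cos(y)/(0.81*sin(y)^4 - 0.072*sin(y)^3 + 6.4276*sin(y)^2 - 0.2856*sin(y) + 12.7449)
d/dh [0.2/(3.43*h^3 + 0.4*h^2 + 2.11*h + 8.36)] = (-2.058*h^2 - 0.16*h - 0.422)/(3.43*h^3 + 0.4*h^2 + 2.11*h + 8.36)^2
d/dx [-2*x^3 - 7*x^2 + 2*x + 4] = -6*x^2 - 14*x + 2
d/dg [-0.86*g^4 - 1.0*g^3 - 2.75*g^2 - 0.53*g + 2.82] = -3.44*g^3 - 3.0*g^2 - 5.5*g - 0.53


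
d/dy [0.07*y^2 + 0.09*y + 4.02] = 0.14*y + 0.09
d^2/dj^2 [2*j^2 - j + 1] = 4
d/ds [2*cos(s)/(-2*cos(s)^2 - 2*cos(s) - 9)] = 2*(8 - cos(2*s))*sin(s)/(2*cos(s) + cos(2*s) + 10)^2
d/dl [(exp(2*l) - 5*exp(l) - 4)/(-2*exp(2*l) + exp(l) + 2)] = (-9*exp(2*l) - 12*exp(l) - 6)*exp(l)/(4*exp(4*l) - 4*exp(3*l) - 7*exp(2*l) + 4*exp(l) + 4)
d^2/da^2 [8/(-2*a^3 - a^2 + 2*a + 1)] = 16*((6*a + 1)*(2*a^3 + a^2 - 2*a - 1) - 4*(3*a^2 + a - 1)^2)/(2*a^3 + a^2 - 2*a - 1)^3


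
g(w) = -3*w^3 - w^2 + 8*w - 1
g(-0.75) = -6.30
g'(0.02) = 7.96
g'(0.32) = 6.44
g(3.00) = -67.00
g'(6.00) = -328.00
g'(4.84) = -212.51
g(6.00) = -637.00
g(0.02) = -0.84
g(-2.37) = 14.36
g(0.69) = 3.06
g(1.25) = 1.58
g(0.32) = 1.36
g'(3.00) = -79.00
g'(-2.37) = -37.81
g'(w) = -9*w^2 - 2*w + 8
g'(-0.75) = 4.44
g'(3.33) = -98.46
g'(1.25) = -8.56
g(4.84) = -325.85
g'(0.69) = 2.34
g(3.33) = -96.23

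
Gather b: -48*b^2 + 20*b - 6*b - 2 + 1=-48*b^2 + 14*b - 1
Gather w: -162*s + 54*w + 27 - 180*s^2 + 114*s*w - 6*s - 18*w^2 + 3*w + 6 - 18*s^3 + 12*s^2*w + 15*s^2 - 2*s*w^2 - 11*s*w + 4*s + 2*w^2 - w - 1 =-18*s^3 - 165*s^2 - 164*s + w^2*(-2*s - 16) + w*(12*s^2 + 103*s + 56) + 32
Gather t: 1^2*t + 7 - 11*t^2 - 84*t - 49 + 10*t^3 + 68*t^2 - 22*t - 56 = 10*t^3 + 57*t^2 - 105*t - 98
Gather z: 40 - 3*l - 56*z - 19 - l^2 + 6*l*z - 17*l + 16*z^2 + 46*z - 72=-l^2 - 20*l + 16*z^2 + z*(6*l - 10) - 51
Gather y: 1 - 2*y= 1 - 2*y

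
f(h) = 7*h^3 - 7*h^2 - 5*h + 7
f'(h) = 21*h^2 - 14*h - 5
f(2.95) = 111.04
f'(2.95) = 136.45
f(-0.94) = -0.30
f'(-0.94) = 26.72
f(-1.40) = -18.93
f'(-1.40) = 55.76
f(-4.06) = -556.55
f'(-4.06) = 398.00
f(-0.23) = 7.69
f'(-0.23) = -0.67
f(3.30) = 165.83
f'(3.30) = 177.49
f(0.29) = 5.13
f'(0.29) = -7.29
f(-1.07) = -4.24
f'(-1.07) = 34.02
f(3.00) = 118.00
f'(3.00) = 142.00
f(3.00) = 118.00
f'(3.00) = 142.00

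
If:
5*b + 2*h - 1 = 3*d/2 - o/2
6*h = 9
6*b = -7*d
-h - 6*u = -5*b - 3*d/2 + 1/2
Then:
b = 21*u/13 + 7/13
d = -18*u/13 - 6/13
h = 3/2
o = -264*u/13 - 140/13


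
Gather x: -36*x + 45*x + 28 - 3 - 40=9*x - 15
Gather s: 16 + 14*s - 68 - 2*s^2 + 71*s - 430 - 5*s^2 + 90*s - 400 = -7*s^2 + 175*s - 882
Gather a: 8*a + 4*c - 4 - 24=8*a + 4*c - 28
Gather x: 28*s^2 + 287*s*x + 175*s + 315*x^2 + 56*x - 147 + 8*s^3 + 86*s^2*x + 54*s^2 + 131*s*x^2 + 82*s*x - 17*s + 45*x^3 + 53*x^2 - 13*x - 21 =8*s^3 + 82*s^2 + 158*s + 45*x^3 + x^2*(131*s + 368) + x*(86*s^2 + 369*s + 43) - 168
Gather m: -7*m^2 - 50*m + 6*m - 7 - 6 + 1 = -7*m^2 - 44*m - 12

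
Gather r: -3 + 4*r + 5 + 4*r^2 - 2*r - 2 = 4*r^2 + 2*r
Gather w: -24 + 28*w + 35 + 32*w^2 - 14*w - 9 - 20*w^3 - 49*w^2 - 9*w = -20*w^3 - 17*w^2 + 5*w + 2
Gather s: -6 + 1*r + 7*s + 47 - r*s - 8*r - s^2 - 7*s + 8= -r*s - 7*r - s^2 + 49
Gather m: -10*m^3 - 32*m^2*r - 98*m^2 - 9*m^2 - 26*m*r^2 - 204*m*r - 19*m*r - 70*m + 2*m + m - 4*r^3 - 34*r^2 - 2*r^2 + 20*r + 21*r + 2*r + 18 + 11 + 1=-10*m^3 + m^2*(-32*r - 107) + m*(-26*r^2 - 223*r - 67) - 4*r^3 - 36*r^2 + 43*r + 30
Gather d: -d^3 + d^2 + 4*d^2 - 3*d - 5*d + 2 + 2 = -d^3 + 5*d^2 - 8*d + 4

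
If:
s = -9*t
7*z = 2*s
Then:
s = 7*z/2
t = -7*z/18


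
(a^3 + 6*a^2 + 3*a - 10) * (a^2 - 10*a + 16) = a^5 - 4*a^4 - 41*a^3 + 56*a^2 + 148*a - 160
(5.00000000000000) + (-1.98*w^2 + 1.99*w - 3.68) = -1.98*w^2 + 1.99*w + 1.32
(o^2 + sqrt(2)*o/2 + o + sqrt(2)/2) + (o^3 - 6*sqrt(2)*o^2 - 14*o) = o^3 - 6*sqrt(2)*o^2 + o^2 - 13*o + sqrt(2)*o/2 + sqrt(2)/2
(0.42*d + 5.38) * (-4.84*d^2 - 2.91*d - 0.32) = -2.0328*d^3 - 27.2614*d^2 - 15.7902*d - 1.7216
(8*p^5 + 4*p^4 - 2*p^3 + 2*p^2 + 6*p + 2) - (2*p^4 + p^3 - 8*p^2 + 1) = 8*p^5 + 2*p^4 - 3*p^3 + 10*p^2 + 6*p + 1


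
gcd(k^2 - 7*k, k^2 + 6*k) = k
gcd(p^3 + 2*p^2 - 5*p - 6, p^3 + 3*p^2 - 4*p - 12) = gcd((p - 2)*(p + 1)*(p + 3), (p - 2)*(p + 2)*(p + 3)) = p^2 + p - 6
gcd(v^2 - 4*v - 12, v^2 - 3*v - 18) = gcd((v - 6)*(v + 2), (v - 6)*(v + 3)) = v - 6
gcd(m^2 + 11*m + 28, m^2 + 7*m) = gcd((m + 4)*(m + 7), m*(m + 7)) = m + 7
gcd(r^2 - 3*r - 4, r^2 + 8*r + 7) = r + 1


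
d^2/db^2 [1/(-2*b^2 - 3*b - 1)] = 2*(4*b^2 + 6*b - (4*b + 3)^2 + 2)/(2*b^2 + 3*b + 1)^3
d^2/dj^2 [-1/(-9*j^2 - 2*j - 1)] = 2*(-81*j^2 - 18*j + 4*(9*j + 1)^2 - 9)/(9*j^2 + 2*j + 1)^3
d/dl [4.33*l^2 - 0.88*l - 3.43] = 8.66*l - 0.88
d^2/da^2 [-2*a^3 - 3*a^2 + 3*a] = -12*a - 6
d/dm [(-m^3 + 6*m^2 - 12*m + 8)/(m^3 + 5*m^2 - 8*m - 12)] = (-11*m^2 - 4*m + 52)/(m^4 + 14*m^3 + 61*m^2 + 84*m + 36)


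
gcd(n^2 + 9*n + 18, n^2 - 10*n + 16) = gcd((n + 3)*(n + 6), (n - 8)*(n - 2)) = 1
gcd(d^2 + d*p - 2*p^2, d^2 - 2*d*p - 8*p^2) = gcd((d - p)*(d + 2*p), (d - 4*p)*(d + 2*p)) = d + 2*p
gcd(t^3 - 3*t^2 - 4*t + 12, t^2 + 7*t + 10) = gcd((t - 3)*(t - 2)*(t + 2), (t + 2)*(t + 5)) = t + 2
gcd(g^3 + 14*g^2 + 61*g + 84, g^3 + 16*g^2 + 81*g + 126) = g^2 + 10*g + 21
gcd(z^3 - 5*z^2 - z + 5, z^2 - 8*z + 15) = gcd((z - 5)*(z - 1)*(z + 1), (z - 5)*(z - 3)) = z - 5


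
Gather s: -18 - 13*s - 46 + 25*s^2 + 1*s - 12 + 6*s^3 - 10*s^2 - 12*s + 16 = 6*s^3 + 15*s^2 - 24*s - 60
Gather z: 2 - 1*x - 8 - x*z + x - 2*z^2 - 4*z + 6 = -2*z^2 + z*(-x - 4)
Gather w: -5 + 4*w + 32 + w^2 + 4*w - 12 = w^2 + 8*w + 15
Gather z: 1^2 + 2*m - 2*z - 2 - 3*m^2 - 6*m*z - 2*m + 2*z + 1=-3*m^2 - 6*m*z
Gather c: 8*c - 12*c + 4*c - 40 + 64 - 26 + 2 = 0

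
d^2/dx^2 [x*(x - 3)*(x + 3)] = 6*x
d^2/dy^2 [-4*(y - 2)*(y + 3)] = -8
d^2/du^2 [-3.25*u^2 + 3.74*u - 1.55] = -6.50000000000000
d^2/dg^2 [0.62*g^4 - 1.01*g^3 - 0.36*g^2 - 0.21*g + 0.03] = 7.44*g^2 - 6.06*g - 0.72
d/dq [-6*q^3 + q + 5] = 1 - 18*q^2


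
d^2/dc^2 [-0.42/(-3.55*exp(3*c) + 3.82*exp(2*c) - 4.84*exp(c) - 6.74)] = ((-13.419*exp(2*c) + 6.4176*exp(c) - 2.0328)*(3.55*exp(3*c) - 3.82*exp(2*c) + 4.84*exp(c) + 6.74) + 0.42*(10.65*exp(2*c) - 7.64*exp(c) + 4.84)*(21.3*exp(2*c) - 15.28*exp(c) + 9.68)*exp(c))*exp(c)/(3.55*exp(3*c) - 3.82*exp(2*c) + 4.84*exp(c) + 6.74)^3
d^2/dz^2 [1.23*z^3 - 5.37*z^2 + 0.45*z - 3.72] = 7.38*z - 10.74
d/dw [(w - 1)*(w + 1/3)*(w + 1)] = 3*w^2 + 2*w/3 - 1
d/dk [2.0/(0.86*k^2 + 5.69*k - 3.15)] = (-3.44*k - 11.38)/(0.86*k^2 + 5.69*k - 3.15)^2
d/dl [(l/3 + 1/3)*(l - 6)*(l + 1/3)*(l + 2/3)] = 4*l^3/3 - 4*l^2 - 194*l/27 - 64/27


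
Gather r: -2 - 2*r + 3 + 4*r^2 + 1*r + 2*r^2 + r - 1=6*r^2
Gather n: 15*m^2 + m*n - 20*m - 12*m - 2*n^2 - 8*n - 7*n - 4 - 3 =15*m^2 - 32*m - 2*n^2 + n*(m - 15) - 7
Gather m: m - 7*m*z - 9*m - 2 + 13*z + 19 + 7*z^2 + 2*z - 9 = m*(-7*z - 8) + 7*z^2 + 15*z + 8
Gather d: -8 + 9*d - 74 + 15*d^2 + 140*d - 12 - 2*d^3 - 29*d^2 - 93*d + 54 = -2*d^3 - 14*d^2 + 56*d - 40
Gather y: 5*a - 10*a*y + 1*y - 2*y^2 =5*a - 2*y^2 + y*(1 - 10*a)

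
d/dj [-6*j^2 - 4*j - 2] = -12*j - 4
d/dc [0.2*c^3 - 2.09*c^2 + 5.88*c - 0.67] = 0.6*c^2 - 4.18*c + 5.88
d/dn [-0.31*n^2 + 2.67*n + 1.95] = 2.67 - 0.62*n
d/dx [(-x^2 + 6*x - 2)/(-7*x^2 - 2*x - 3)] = 22*(2*x^2 - x - 1)/(49*x^4 + 28*x^3 + 46*x^2 + 12*x + 9)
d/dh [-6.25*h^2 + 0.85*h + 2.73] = 0.85 - 12.5*h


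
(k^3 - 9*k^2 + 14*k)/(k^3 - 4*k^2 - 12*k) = (-k^2 + 9*k - 14)/(-k^2 + 4*k + 12)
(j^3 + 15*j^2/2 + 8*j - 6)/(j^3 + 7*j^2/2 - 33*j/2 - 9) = (2*j^2 + 3*j - 2)/(2*j^2 - 5*j - 3)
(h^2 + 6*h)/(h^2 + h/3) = 3*(h + 6)/(3*h + 1)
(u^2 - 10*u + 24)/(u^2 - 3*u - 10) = (-u^2 + 10*u - 24)/(-u^2 + 3*u + 10)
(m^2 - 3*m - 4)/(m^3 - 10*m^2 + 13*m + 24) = (m - 4)/(m^2 - 11*m + 24)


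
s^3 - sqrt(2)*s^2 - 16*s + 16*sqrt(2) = (s - 4)*(s + 4)*(s - sqrt(2))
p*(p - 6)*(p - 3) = p^3 - 9*p^2 + 18*p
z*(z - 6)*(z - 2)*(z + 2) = z^4 - 6*z^3 - 4*z^2 + 24*z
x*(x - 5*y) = x^2 - 5*x*y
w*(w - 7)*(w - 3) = w^3 - 10*w^2 + 21*w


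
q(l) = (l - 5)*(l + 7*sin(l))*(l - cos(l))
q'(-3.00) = -59.94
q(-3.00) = -64.12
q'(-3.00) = -59.94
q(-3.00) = -64.12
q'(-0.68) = 71.46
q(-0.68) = -42.07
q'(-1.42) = 34.39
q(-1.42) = -84.08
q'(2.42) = 26.97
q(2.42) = -57.62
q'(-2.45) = -24.68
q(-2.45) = -86.53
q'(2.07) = -6.71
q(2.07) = -61.35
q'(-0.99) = 61.87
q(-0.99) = -63.06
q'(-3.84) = -130.15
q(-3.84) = 17.96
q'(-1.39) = 36.51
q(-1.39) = -83.02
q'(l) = (l - 5)*(l + 7*sin(l))*(sin(l) + 1) + (l - 5)*(l - cos(l))*(7*cos(l) + 1) + (l + 7*sin(l))*(l - cos(l))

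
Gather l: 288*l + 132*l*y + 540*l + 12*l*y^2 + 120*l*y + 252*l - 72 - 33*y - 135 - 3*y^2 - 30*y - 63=l*(12*y^2 + 252*y + 1080) - 3*y^2 - 63*y - 270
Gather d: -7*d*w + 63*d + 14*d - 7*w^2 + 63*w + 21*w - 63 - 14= d*(77 - 7*w) - 7*w^2 + 84*w - 77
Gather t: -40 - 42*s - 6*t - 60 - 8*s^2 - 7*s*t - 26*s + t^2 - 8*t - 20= -8*s^2 - 68*s + t^2 + t*(-7*s - 14) - 120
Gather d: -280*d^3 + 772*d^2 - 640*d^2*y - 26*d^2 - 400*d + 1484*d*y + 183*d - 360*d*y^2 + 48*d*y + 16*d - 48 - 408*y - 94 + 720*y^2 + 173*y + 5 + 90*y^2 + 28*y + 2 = -280*d^3 + d^2*(746 - 640*y) + d*(-360*y^2 + 1532*y - 201) + 810*y^2 - 207*y - 135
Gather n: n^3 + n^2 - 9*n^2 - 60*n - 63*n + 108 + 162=n^3 - 8*n^2 - 123*n + 270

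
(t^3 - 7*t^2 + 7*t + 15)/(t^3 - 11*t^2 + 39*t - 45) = (t + 1)/(t - 3)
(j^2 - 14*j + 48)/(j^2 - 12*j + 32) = (j - 6)/(j - 4)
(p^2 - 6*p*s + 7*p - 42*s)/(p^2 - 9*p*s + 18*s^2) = (p + 7)/(p - 3*s)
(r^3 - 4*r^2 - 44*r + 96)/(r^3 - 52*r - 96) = (r - 2)/(r + 2)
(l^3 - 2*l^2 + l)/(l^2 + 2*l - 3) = l*(l - 1)/(l + 3)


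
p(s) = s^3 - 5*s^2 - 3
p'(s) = 3*s^2 - 10*s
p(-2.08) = -33.63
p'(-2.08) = 33.78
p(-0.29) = -3.44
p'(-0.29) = 3.15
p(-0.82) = -6.91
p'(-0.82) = 10.22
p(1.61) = -11.79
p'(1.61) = -8.32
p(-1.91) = -28.21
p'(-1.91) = 30.04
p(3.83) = -20.16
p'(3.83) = 5.71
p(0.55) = -4.35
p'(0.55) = -4.59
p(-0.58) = -4.88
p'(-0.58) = 6.81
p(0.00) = -3.00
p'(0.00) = 0.00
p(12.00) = 1005.00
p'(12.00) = 312.00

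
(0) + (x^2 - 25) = x^2 - 25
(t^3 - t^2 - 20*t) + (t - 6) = t^3 - t^2 - 19*t - 6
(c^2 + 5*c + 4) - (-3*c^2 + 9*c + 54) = 4*c^2 - 4*c - 50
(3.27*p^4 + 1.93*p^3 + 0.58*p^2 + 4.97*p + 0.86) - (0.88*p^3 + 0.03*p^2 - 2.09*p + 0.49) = 3.27*p^4 + 1.05*p^3 + 0.55*p^2 + 7.06*p + 0.37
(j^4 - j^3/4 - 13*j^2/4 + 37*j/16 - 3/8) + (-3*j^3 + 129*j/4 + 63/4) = j^4 - 13*j^3/4 - 13*j^2/4 + 553*j/16 + 123/8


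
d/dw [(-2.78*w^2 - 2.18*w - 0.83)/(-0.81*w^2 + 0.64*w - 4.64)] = (-3.545*w^2 + 24.4538*w + 10.6464)/(0.6561*w^4 - 1.0368*w^3 + 7.9264*w^2 - 5.9392*w + 21.5296)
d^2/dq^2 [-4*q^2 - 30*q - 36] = -8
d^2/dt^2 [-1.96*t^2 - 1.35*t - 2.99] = -3.92000000000000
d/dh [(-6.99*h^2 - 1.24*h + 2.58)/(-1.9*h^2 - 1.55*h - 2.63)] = (8.4785*h^2 + 46.5714*h + 7.2602)/(3.61*h^4 + 5.89*h^3 + 12.3965*h^2 + 8.153*h + 6.9169)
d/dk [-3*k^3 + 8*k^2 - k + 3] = -9*k^2 + 16*k - 1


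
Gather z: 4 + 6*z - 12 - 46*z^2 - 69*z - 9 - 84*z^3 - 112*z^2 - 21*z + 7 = -84*z^3 - 158*z^2 - 84*z - 10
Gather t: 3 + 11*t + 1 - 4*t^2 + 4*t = -4*t^2 + 15*t + 4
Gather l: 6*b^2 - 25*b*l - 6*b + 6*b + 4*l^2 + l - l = 6*b^2 - 25*b*l + 4*l^2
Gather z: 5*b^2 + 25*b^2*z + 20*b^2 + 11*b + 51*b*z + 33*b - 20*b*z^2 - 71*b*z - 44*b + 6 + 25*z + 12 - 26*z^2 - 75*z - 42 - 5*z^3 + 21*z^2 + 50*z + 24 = 25*b^2 - 5*z^3 + z^2*(-20*b - 5) + z*(25*b^2 - 20*b)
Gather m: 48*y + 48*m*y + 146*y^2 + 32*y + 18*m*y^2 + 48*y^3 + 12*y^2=m*(18*y^2 + 48*y) + 48*y^3 + 158*y^2 + 80*y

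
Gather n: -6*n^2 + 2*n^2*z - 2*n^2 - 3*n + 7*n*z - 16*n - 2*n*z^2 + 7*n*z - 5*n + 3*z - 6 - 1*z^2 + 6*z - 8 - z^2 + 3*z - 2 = n^2*(2*z - 8) + n*(-2*z^2 + 14*z - 24) - 2*z^2 + 12*z - 16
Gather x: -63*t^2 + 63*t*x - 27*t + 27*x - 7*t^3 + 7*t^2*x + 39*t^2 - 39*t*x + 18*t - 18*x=-7*t^3 - 24*t^2 - 9*t + x*(7*t^2 + 24*t + 9)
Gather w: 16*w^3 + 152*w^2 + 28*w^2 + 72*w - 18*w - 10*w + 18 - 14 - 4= 16*w^3 + 180*w^2 + 44*w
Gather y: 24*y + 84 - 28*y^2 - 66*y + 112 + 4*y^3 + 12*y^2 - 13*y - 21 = 4*y^3 - 16*y^2 - 55*y + 175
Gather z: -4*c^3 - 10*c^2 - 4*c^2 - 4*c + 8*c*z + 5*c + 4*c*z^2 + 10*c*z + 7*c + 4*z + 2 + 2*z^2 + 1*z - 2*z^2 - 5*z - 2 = -4*c^3 - 14*c^2 + 4*c*z^2 + 18*c*z + 8*c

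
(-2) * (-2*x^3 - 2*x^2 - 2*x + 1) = 4*x^3 + 4*x^2 + 4*x - 2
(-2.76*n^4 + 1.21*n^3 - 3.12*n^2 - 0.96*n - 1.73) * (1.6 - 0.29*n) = 0.8004*n^5 - 4.7669*n^4 + 2.8408*n^3 - 4.7136*n^2 - 1.0343*n - 2.768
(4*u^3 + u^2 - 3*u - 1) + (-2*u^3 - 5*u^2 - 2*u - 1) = 2*u^3 - 4*u^2 - 5*u - 2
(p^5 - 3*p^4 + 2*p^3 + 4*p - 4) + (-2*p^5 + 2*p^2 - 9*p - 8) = -p^5 - 3*p^4 + 2*p^3 + 2*p^2 - 5*p - 12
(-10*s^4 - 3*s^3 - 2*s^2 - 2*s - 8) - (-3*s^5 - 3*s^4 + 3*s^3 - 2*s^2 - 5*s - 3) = 3*s^5 - 7*s^4 - 6*s^3 + 3*s - 5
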